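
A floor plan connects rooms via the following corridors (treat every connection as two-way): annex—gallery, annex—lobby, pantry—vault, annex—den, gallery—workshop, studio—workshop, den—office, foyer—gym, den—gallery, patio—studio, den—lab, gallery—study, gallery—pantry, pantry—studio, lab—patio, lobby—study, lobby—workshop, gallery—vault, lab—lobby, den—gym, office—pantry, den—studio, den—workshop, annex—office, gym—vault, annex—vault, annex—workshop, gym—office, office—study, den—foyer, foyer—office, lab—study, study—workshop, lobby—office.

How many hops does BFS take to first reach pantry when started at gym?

2

Level 0: gym
Level 1: den, foyer, office, vault
Level 2: annex, gallery, lab, lobby, pantry, studio, study, workshop
Level 3: patio
pantry first appears at level 2.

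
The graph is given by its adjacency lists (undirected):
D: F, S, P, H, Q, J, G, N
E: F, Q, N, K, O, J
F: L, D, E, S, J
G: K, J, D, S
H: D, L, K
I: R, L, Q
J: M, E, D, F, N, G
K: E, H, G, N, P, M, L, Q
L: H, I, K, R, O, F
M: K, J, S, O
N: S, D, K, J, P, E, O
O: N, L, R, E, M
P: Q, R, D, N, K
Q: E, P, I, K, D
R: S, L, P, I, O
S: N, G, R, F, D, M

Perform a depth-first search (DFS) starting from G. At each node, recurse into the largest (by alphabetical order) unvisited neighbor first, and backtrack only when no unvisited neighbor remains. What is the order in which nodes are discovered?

G, S, R, P, Q, K, N, O, M, J, F, L, I, H, D, E

Visit G
G → S
S → R
R → P
P → Q
Q → K
K → N
N → O
O → M
M → J
J → F
F → L
L → I
L → H
H → D
F → E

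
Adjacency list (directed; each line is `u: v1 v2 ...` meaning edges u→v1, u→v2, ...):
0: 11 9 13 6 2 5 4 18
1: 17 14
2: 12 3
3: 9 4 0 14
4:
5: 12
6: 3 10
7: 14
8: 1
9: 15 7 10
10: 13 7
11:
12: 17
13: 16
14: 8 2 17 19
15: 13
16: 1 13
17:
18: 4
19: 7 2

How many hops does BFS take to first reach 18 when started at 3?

Level 0: 3
Level 1: 0, 4, 9, 14
Level 2: 2, 5, 6, 7, 8, 10, 11, 13, 15, 17, 18, 19
Level 3: 1, 12, 16
18 first appears at level 2.

2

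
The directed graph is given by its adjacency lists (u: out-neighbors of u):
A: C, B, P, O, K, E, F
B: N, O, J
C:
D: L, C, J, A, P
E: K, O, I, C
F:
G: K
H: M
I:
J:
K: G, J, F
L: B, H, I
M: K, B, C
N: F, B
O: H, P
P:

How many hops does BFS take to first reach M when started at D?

3

Level 0: D
Level 1: A, C, J, L, P
Level 2: B, E, F, H, I, K, O
Level 3: G, M, N
M first appears at level 3.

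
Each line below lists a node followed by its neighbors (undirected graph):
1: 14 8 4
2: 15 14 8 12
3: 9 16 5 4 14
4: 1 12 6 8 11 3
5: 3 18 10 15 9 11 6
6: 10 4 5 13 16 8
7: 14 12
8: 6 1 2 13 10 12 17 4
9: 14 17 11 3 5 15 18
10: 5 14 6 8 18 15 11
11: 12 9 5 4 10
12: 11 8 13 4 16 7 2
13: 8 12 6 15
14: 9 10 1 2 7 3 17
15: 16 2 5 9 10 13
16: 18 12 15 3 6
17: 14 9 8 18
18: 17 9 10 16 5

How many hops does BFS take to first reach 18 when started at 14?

2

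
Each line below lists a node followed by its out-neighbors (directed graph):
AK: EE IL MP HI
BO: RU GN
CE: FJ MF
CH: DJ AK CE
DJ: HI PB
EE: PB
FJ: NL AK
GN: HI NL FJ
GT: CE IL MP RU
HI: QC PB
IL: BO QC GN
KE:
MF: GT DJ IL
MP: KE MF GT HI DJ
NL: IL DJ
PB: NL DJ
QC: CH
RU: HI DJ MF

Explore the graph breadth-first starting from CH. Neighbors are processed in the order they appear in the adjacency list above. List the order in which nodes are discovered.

Visit CH; enqueue DJ, AK, CE → queue [DJ, AK, CE]
Visit DJ; enqueue HI, PB → queue [AK, CE, HI, PB]
Visit AK; enqueue EE, IL, MP → queue [CE, HI, PB, EE, IL, MP]
Visit CE; enqueue FJ, MF → queue [HI, PB, EE, IL, MP, FJ, MF]
Visit HI; enqueue QC → queue [PB, EE, IL, MP, FJ, MF, QC]
Visit PB; enqueue NL → queue [EE, IL, MP, FJ, MF, QC, NL]
Visit EE → queue [IL, MP, FJ, MF, QC, NL]
Visit IL; enqueue BO, GN → queue [MP, FJ, MF, QC, NL, BO, GN]
Visit MP; enqueue KE, GT → queue [FJ, MF, QC, NL, BO, GN, KE, GT]
Visit FJ → queue [MF, QC, NL, BO, GN, KE, GT]
Visit MF → queue [QC, NL, BO, GN, KE, GT]
Visit QC → queue [NL, BO, GN, KE, GT]
Visit NL → queue [BO, GN, KE, GT]
Visit BO; enqueue RU → queue [GN, KE, GT, RU]
Visit GN → queue [KE, GT, RU]
Visit KE → queue [GT, RU]
Visit GT → queue [RU]
Visit RU → queue []

CH → DJ → AK → CE → HI → PB → EE → IL → MP → FJ → MF → QC → NL → BO → GN → KE → GT → RU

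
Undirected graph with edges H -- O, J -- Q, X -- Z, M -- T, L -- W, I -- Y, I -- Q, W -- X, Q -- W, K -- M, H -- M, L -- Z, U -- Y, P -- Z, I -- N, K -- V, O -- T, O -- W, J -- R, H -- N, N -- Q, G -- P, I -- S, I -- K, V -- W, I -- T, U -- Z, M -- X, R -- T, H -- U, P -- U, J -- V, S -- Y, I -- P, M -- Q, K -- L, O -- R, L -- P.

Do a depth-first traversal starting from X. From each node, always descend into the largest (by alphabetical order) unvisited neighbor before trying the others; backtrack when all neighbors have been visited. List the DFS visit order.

Visit X
X → Z
Z → U
U → Y
Y → S
S → I
I → T
T → R
R → O
O → W
W → V
V → K
K → M
M → Q
Q → N
N → H
Q → J
K → L
L → P
P → G

X -> Z -> U -> Y -> S -> I -> T -> R -> O -> W -> V -> K -> M -> Q -> N -> H -> J -> L -> P -> G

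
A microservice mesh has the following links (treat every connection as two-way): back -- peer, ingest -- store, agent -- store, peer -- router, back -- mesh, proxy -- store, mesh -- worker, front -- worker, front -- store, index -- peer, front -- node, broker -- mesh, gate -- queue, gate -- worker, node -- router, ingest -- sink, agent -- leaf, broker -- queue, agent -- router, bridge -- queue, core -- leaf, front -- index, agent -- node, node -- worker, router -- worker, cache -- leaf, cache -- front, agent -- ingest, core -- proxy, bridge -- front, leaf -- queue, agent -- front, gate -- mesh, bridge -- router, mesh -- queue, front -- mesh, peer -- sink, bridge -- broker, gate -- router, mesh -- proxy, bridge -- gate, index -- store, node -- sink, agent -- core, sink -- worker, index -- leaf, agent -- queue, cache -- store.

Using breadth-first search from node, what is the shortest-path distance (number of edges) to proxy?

Level 0: node
Level 1: agent, front, router, sink, worker
Level 2: bridge, cache, core, gate, index, ingest, leaf, mesh, peer, queue, store
Level 3: back, broker, proxy
proxy first appears at level 3.

3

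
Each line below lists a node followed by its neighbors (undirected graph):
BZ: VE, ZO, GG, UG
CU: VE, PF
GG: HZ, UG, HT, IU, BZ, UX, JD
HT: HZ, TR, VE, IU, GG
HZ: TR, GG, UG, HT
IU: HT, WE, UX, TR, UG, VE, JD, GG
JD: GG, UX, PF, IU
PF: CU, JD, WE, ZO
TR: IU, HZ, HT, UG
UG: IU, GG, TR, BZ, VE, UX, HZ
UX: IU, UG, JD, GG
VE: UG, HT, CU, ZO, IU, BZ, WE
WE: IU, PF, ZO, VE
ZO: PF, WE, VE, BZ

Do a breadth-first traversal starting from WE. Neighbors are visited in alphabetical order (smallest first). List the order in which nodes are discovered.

Visit WE; enqueue IU, PF, VE, ZO → queue [IU, PF, VE, ZO]
Visit IU; enqueue GG, HT, JD, TR, UG, UX → queue [PF, VE, ZO, GG, HT, JD, TR, UG, UX]
Visit PF; enqueue CU → queue [VE, ZO, GG, HT, JD, TR, UG, UX, CU]
Visit VE; enqueue BZ → queue [ZO, GG, HT, JD, TR, UG, UX, CU, BZ]
Visit ZO → queue [GG, HT, JD, TR, UG, UX, CU, BZ]
Visit GG; enqueue HZ → queue [HT, JD, TR, UG, UX, CU, BZ, HZ]
Visit HT → queue [JD, TR, UG, UX, CU, BZ, HZ]
Visit JD → queue [TR, UG, UX, CU, BZ, HZ]
Visit TR → queue [UG, UX, CU, BZ, HZ]
Visit UG → queue [UX, CU, BZ, HZ]
Visit UX → queue [CU, BZ, HZ]
Visit CU → queue [BZ, HZ]
Visit BZ → queue [HZ]
Visit HZ → queue []

WE → IU → PF → VE → ZO → GG → HT → JD → TR → UG → UX → CU → BZ → HZ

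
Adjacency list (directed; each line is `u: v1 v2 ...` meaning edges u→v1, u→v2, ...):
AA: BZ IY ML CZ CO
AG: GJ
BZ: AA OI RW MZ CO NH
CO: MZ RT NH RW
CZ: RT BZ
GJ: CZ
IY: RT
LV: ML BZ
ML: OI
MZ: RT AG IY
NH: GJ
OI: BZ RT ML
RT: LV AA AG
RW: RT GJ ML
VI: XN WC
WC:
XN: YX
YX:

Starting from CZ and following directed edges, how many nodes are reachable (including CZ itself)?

14

BFS from CZ visits: CZ, RT, BZ, LV, AA, AG, OI, RW, MZ, CO, NH, ML, IY, GJ
Reachable nodes: 14 of 18 total.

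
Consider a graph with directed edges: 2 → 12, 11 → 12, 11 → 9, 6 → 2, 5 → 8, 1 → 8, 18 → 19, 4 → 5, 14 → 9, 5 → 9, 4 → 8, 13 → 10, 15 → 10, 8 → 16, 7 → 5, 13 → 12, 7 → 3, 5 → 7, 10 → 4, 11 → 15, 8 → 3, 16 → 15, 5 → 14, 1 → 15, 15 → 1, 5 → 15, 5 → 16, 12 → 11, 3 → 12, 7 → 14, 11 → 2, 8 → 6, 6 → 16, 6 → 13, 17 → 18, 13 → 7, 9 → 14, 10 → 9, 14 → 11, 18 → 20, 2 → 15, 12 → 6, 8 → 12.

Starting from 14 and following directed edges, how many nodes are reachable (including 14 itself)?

16

BFS from 14 visits: 14, 11, 9, 15, 12, 2, 10, 1, 6, 4, 8, 16, 13, 5, 3, 7
Reachable nodes: 16 of 20 total.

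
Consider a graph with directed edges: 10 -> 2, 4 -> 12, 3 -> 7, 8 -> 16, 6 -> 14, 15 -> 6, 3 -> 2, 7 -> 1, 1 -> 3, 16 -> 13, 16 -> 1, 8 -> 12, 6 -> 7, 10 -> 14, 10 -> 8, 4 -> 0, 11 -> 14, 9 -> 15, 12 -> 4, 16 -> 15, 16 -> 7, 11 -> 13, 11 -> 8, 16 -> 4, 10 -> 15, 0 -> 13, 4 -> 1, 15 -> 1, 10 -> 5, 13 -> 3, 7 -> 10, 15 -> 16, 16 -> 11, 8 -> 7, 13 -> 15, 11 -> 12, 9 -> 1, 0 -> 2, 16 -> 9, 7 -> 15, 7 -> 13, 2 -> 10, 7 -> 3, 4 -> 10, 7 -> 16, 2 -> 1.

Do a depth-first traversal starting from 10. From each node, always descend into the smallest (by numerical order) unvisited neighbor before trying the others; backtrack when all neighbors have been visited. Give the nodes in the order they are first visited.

Visit 10
10 → 2
2 → 1
1 → 3
3 → 7
7 → 13
13 → 15
15 → 6
6 → 14
15 → 16
16 → 4
4 → 0
4 → 12
16 → 9
16 → 11
11 → 8
10 → 5

10, 2, 1, 3, 7, 13, 15, 6, 14, 16, 4, 0, 12, 9, 11, 8, 5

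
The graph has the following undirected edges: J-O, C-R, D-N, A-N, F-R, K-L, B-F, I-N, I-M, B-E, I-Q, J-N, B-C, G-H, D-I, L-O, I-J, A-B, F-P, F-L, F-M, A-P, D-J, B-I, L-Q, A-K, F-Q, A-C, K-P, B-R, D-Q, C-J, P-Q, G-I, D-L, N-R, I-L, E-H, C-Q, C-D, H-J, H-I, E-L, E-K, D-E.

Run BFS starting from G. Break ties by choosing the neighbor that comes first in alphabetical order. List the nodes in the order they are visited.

Visit G; enqueue H, I → queue [H, I]
Visit H; enqueue E, J → queue [I, E, J]
Visit I; enqueue B, D, L, M, N, Q → queue [E, J, B, D, L, M, N, Q]
Visit E; enqueue K → queue [J, B, D, L, M, N, Q, K]
Visit J; enqueue C, O → queue [B, D, L, M, N, Q, K, C, O]
Visit B; enqueue A, F, R → queue [D, L, M, N, Q, K, C, O, A, F, R]
Visit D → queue [L, M, N, Q, K, C, O, A, F, R]
Visit L → queue [M, N, Q, K, C, O, A, F, R]
Visit M → queue [N, Q, K, C, O, A, F, R]
Visit N → queue [Q, K, C, O, A, F, R]
Visit Q; enqueue P → queue [K, C, O, A, F, R, P]
Visit K → queue [C, O, A, F, R, P]
Visit C → queue [O, A, F, R, P]
Visit O → queue [A, F, R, P]
Visit A → queue [F, R, P]
Visit F → queue [R, P]
Visit R → queue [P]
Visit P → queue []

G H I E J B D L M N Q K C O A F R P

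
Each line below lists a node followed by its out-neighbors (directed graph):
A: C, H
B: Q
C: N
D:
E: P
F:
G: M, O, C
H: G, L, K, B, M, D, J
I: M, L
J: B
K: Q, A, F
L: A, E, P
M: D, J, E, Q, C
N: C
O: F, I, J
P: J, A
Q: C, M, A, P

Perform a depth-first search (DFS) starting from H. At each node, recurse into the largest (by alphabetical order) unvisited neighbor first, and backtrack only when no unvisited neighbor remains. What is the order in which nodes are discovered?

H → M → Q → P → J → B → A → C → N → E → D → L → K → F → G → O → I

Visit H
H → M
M → Q
Q → P
P → J
J → B
P → A
A → C
C → N
M → E
M → D
H → L
H → K
K → F
H → G
G → O
O → I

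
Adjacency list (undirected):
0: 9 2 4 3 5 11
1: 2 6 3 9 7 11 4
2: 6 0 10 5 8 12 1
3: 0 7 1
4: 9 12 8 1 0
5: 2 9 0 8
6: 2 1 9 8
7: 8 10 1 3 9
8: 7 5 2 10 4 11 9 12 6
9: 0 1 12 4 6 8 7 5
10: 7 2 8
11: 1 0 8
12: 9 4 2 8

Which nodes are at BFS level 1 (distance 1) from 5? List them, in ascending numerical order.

Level 0: 5
Level 1: 0, 2, 8, 9
Level 2: 1, 3, 4, 6, 7, 10, 11, 12

0, 2, 8, 9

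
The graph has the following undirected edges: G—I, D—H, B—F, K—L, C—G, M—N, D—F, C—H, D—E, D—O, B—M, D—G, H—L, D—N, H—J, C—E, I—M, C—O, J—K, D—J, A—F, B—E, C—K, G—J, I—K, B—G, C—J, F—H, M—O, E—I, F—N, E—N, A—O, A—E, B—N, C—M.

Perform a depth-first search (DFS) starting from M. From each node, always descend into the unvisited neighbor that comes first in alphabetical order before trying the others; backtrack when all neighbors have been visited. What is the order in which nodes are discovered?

Visit M
M → B
B → E
E → A
A → F
F → D
D → G
G → C
C → H
H → J
J → K
K → I
K → L
C → O
D → N

M, B, E, A, F, D, G, C, H, J, K, I, L, O, N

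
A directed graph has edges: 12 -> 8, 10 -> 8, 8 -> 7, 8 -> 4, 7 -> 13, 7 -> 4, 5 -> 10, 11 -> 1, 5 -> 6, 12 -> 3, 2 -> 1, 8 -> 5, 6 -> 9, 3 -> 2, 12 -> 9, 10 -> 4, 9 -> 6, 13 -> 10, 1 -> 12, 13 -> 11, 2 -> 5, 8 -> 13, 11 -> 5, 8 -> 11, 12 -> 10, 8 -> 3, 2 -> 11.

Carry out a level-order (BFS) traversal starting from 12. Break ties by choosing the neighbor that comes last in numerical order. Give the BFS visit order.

Visit 12; enqueue 10, 9, 8, 3 → queue [10, 9, 8, 3]
Visit 10; enqueue 4 → queue [9, 8, 3, 4]
Visit 9; enqueue 6 → queue [8, 3, 4, 6]
Visit 8; enqueue 13, 11, 7, 5 → queue [3, 4, 6, 13, 11, 7, 5]
Visit 3; enqueue 2 → queue [4, 6, 13, 11, 7, 5, 2]
Visit 4 → queue [6, 13, 11, 7, 5, 2]
Visit 6 → queue [13, 11, 7, 5, 2]
Visit 13 → queue [11, 7, 5, 2]
Visit 11; enqueue 1 → queue [7, 5, 2, 1]
Visit 7 → queue [5, 2, 1]
Visit 5 → queue [2, 1]
Visit 2 → queue [1]
Visit 1 → queue []

12 -> 10 -> 9 -> 8 -> 3 -> 4 -> 6 -> 13 -> 11 -> 7 -> 5 -> 2 -> 1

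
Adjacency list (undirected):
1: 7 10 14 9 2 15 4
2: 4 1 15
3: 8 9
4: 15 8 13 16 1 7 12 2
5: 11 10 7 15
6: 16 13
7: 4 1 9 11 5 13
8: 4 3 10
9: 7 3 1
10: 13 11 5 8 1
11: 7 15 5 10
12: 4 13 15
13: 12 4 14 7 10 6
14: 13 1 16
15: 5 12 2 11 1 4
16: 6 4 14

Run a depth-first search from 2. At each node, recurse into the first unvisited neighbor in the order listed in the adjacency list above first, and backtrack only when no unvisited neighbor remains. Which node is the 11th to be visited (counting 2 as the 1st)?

14

Visit 2
2 → 4
4 → 15
15 → 5
5 → 11
11 → 7
7 → 1
1 → 10
10 → 13
13 → 12
13 → 14
14 → 16
16 → 6
10 → 8
8 → 3
3 → 9

Visit order: 2, 4, 15, 5, 11, 7, 1, 10, 13, 12, 14, 16, 6, 8, 3, 9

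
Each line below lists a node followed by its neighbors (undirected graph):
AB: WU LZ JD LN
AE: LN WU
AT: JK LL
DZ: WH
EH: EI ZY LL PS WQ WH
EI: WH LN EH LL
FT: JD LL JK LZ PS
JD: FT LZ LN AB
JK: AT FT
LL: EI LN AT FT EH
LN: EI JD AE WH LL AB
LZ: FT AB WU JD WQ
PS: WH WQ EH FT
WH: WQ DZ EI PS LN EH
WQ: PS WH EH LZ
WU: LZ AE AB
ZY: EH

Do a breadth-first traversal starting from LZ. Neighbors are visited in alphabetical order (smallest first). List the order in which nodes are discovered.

LZ AB FT JD WQ WU LN JK LL PS EH WH AE EI AT ZY DZ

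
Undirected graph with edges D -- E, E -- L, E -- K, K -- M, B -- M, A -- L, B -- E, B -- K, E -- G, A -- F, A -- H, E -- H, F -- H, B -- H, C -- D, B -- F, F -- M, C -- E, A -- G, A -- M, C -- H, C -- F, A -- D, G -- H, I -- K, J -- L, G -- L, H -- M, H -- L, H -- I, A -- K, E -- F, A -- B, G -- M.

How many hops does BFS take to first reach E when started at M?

Level 0: M
Level 1: A, B, F, G, H, K
Level 2: C, D, E, I, L
Level 3: J
E first appears at level 2.

2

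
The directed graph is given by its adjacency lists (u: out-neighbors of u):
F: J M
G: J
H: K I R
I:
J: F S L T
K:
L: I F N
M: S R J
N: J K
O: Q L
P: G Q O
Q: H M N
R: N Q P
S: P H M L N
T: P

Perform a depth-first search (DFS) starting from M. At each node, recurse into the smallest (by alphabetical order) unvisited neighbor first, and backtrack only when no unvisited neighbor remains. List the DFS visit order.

Visit M
M → J
J → F
J → L
L → I
L → N
N → K
J → S
S → H
H → R
R → P
P → G
P → O
O → Q
J → T

M, J, F, L, I, N, K, S, H, R, P, G, O, Q, T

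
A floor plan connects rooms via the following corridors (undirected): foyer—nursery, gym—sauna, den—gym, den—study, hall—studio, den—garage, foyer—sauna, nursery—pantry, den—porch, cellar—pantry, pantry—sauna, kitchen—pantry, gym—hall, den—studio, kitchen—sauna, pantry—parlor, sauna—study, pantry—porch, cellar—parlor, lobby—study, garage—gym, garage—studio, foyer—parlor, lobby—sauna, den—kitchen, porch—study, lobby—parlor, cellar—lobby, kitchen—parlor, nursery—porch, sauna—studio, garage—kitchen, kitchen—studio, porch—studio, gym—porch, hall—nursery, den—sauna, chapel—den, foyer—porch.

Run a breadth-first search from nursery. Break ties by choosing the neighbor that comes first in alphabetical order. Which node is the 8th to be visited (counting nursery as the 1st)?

gym

Visit nursery; enqueue foyer, hall, pantry, porch → queue [foyer, hall, pantry, porch]
Visit foyer; enqueue parlor, sauna → queue [hall, pantry, porch, parlor, sauna]
Visit hall; enqueue gym, studio → queue [pantry, porch, parlor, sauna, gym, studio]
Visit pantry; enqueue cellar, kitchen → queue [porch, parlor, sauna, gym, studio, cellar, kitchen]
Visit porch; enqueue den, study → queue [parlor, sauna, gym, studio, cellar, kitchen, den, study]
Visit parlor; enqueue lobby → queue [sauna, gym, studio, cellar, kitchen, den, study, lobby]
Visit sauna → queue [gym, studio, cellar, kitchen, den, study, lobby]
Visit gym; enqueue garage → queue [studio, cellar, kitchen, den, study, lobby, garage]
Visit studio → queue [cellar, kitchen, den, study, lobby, garage]
Visit cellar → queue [kitchen, den, study, lobby, garage]
Visit kitchen → queue [den, study, lobby, garage]
Visit den; enqueue chapel → queue [study, lobby, garage, chapel]
Visit study → queue [lobby, garage, chapel]
Visit lobby → queue [garage, chapel]
Visit garage → queue [chapel]
Visit chapel → queue []

Visit order: nursery, foyer, hall, pantry, porch, parlor, sauna, gym, studio, cellar, kitchen, den, study, lobby, garage, chapel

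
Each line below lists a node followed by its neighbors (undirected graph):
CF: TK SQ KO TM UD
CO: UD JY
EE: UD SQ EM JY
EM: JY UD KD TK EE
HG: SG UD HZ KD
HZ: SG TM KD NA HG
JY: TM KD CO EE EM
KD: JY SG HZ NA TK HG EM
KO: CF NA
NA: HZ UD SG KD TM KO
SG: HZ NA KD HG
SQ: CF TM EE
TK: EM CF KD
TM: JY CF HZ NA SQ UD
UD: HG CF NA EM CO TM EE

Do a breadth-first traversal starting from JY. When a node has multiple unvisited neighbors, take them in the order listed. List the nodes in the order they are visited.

Visit JY; enqueue TM, KD, CO, EE, EM → queue [TM, KD, CO, EE, EM]
Visit TM; enqueue CF, HZ, NA, SQ, UD → queue [KD, CO, EE, EM, CF, HZ, NA, SQ, UD]
Visit KD; enqueue SG, TK, HG → queue [CO, EE, EM, CF, HZ, NA, SQ, UD, SG, TK, HG]
Visit CO → queue [EE, EM, CF, HZ, NA, SQ, UD, SG, TK, HG]
Visit EE → queue [EM, CF, HZ, NA, SQ, UD, SG, TK, HG]
Visit EM → queue [CF, HZ, NA, SQ, UD, SG, TK, HG]
Visit CF; enqueue KO → queue [HZ, NA, SQ, UD, SG, TK, HG, KO]
Visit HZ → queue [NA, SQ, UD, SG, TK, HG, KO]
Visit NA → queue [SQ, UD, SG, TK, HG, KO]
Visit SQ → queue [UD, SG, TK, HG, KO]
Visit UD → queue [SG, TK, HG, KO]
Visit SG → queue [TK, HG, KO]
Visit TK → queue [HG, KO]
Visit HG → queue [KO]
Visit KO → queue []

JY, TM, KD, CO, EE, EM, CF, HZ, NA, SQ, UD, SG, TK, HG, KO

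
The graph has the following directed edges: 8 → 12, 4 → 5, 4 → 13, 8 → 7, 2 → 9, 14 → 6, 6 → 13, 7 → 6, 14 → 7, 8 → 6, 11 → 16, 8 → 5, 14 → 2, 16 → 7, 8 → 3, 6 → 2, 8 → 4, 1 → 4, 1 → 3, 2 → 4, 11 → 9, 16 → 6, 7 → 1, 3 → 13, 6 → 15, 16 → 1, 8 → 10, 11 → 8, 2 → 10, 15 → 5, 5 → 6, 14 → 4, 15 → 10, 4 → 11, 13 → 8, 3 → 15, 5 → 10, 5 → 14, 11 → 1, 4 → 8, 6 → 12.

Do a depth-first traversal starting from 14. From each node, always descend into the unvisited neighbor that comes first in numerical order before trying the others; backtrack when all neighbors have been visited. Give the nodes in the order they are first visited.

14, 2, 4, 5, 6, 12, 13, 8, 3, 15, 10, 7, 1, 11, 9, 16

Visit 14
14 → 2
2 → 4
4 → 5
5 → 6
6 → 12
6 → 13
13 → 8
8 → 3
3 → 15
15 → 10
8 → 7
7 → 1
4 → 11
11 → 9
11 → 16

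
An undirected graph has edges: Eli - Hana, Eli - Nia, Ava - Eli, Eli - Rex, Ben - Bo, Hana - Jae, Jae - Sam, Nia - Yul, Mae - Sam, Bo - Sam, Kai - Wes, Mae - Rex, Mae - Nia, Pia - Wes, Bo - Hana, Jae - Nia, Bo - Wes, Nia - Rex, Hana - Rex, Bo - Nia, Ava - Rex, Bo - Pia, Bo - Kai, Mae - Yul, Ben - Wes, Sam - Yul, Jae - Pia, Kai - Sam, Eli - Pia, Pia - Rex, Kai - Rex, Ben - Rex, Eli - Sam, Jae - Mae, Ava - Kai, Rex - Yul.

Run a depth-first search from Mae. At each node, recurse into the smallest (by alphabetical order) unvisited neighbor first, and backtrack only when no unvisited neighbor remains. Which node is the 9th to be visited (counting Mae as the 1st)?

Visit Mae
Mae → Jae
Jae → Hana
Hana → Bo
Bo → Ben
Ben → Rex
Rex → Ava
Ava → Eli
Eli → Nia
Nia → Yul
Yul → Sam
Sam → Kai
Kai → Wes
Wes → Pia

Visit order: Mae, Jae, Hana, Bo, Ben, Rex, Ava, Eli, Nia, Yul, Sam, Kai, Wes, Pia

Nia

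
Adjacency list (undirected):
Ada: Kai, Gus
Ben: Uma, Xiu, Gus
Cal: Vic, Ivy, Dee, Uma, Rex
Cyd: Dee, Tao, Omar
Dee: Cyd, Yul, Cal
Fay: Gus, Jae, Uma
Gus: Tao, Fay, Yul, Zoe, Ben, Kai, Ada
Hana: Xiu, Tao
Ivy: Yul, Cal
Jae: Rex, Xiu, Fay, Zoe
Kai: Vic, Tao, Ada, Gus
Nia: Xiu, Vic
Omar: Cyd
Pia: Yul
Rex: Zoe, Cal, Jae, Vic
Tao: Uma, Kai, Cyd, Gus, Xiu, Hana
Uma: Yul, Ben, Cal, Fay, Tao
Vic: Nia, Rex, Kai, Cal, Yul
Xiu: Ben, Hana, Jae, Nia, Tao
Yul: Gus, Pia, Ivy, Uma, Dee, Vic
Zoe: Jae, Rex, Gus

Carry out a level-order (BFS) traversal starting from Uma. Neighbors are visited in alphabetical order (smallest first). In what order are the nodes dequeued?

Uma, Ben, Cal, Fay, Tao, Yul, Gus, Xiu, Dee, Ivy, Rex, Vic, Jae, Cyd, Hana, Kai, Pia, Ada, Zoe, Nia, Omar

Visit Uma; enqueue Ben, Cal, Fay, Tao, Yul → queue [Ben, Cal, Fay, Tao, Yul]
Visit Ben; enqueue Gus, Xiu → queue [Cal, Fay, Tao, Yul, Gus, Xiu]
Visit Cal; enqueue Dee, Ivy, Rex, Vic → queue [Fay, Tao, Yul, Gus, Xiu, Dee, Ivy, Rex, Vic]
Visit Fay; enqueue Jae → queue [Tao, Yul, Gus, Xiu, Dee, Ivy, Rex, Vic, Jae]
Visit Tao; enqueue Cyd, Hana, Kai → queue [Yul, Gus, Xiu, Dee, Ivy, Rex, Vic, Jae, Cyd, Hana, Kai]
Visit Yul; enqueue Pia → queue [Gus, Xiu, Dee, Ivy, Rex, Vic, Jae, Cyd, Hana, Kai, Pia]
Visit Gus; enqueue Ada, Zoe → queue [Xiu, Dee, Ivy, Rex, Vic, Jae, Cyd, Hana, Kai, Pia, Ada, Zoe]
Visit Xiu; enqueue Nia → queue [Dee, Ivy, Rex, Vic, Jae, Cyd, Hana, Kai, Pia, Ada, Zoe, Nia]
Visit Dee → queue [Ivy, Rex, Vic, Jae, Cyd, Hana, Kai, Pia, Ada, Zoe, Nia]
Visit Ivy → queue [Rex, Vic, Jae, Cyd, Hana, Kai, Pia, Ada, Zoe, Nia]
Visit Rex → queue [Vic, Jae, Cyd, Hana, Kai, Pia, Ada, Zoe, Nia]
Visit Vic → queue [Jae, Cyd, Hana, Kai, Pia, Ada, Zoe, Nia]
Visit Jae → queue [Cyd, Hana, Kai, Pia, Ada, Zoe, Nia]
Visit Cyd; enqueue Omar → queue [Hana, Kai, Pia, Ada, Zoe, Nia, Omar]
Visit Hana → queue [Kai, Pia, Ada, Zoe, Nia, Omar]
Visit Kai → queue [Pia, Ada, Zoe, Nia, Omar]
Visit Pia → queue [Ada, Zoe, Nia, Omar]
Visit Ada → queue [Zoe, Nia, Omar]
Visit Zoe → queue [Nia, Omar]
Visit Nia → queue [Omar]
Visit Omar → queue []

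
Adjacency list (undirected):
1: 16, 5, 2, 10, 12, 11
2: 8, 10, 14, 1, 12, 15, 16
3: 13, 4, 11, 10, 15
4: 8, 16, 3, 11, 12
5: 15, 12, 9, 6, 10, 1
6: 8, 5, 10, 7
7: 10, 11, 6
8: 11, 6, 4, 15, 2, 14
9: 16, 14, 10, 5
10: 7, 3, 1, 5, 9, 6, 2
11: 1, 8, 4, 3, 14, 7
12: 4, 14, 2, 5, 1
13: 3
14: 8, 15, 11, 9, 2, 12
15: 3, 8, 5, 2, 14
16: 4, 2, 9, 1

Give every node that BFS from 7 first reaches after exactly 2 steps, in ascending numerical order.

Level 0: 7
Level 1: 6, 10, 11
Level 2: 1, 2, 3, 4, 5, 8, 9, 14
Level 3: 12, 13, 15, 16

1, 2, 3, 4, 5, 8, 9, 14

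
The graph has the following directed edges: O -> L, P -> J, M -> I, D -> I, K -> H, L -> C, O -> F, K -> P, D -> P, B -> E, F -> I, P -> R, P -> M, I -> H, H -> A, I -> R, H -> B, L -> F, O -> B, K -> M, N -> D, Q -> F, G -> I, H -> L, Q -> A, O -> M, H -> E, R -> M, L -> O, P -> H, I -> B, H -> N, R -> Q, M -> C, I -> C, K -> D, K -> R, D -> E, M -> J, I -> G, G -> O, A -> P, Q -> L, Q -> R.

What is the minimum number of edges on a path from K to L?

2

Level 0: K
Level 1: D, H, M, P, R
Level 2: A, B, C, E, I, J, L, N, Q
Level 3: F, G, O
L first appears at level 2.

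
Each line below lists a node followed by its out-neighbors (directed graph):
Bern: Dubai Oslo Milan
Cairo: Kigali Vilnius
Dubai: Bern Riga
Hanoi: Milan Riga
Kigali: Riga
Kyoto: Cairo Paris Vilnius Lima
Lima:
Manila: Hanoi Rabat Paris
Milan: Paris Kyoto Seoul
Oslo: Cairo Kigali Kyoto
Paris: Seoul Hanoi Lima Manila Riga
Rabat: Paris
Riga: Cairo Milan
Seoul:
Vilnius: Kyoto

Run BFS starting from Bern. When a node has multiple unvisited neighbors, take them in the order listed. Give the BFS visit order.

Bern -> Dubai -> Oslo -> Milan -> Riga -> Cairo -> Kigali -> Kyoto -> Paris -> Seoul -> Vilnius -> Lima -> Hanoi -> Manila -> Rabat

Visit Bern; enqueue Dubai, Oslo, Milan → queue [Dubai, Oslo, Milan]
Visit Dubai; enqueue Riga → queue [Oslo, Milan, Riga]
Visit Oslo; enqueue Cairo, Kigali, Kyoto → queue [Milan, Riga, Cairo, Kigali, Kyoto]
Visit Milan; enqueue Paris, Seoul → queue [Riga, Cairo, Kigali, Kyoto, Paris, Seoul]
Visit Riga → queue [Cairo, Kigali, Kyoto, Paris, Seoul]
Visit Cairo; enqueue Vilnius → queue [Kigali, Kyoto, Paris, Seoul, Vilnius]
Visit Kigali → queue [Kyoto, Paris, Seoul, Vilnius]
Visit Kyoto; enqueue Lima → queue [Paris, Seoul, Vilnius, Lima]
Visit Paris; enqueue Hanoi, Manila → queue [Seoul, Vilnius, Lima, Hanoi, Manila]
Visit Seoul → queue [Vilnius, Lima, Hanoi, Manila]
Visit Vilnius → queue [Lima, Hanoi, Manila]
Visit Lima → queue [Hanoi, Manila]
Visit Hanoi → queue [Manila]
Visit Manila; enqueue Rabat → queue [Rabat]
Visit Rabat → queue []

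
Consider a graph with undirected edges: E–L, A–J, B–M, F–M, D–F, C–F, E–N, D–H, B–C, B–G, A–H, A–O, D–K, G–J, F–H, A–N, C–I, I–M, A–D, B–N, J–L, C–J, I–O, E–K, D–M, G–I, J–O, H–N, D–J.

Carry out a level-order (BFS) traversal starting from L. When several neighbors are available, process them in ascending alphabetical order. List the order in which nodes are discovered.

Visit L; enqueue E, J → queue [E, J]
Visit E; enqueue K, N → queue [J, K, N]
Visit J; enqueue A, C, D, G, O → queue [K, N, A, C, D, G, O]
Visit K → queue [N, A, C, D, G, O]
Visit N; enqueue B, H → queue [A, C, D, G, O, B, H]
Visit A → queue [C, D, G, O, B, H]
Visit C; enqueue F, I → queue [D, G, O, B, H, F, I]
Visit D; enqueue M → queue [G, O, B, H, F, I, M]
Visit G → queue [O, B, H, F, I, M]
Visit O → queue [B, H, F, I, M]
Visit B → queue [H, F, I, M]
Visit H → queue [F, I, M]
Visit F → queue [I, M]
Visit I → queue [M]
Visit M → queue []

L -> E -> J -> K -> N -> A -> C -> D -> G -> O -> B -> H -> F -> I -> M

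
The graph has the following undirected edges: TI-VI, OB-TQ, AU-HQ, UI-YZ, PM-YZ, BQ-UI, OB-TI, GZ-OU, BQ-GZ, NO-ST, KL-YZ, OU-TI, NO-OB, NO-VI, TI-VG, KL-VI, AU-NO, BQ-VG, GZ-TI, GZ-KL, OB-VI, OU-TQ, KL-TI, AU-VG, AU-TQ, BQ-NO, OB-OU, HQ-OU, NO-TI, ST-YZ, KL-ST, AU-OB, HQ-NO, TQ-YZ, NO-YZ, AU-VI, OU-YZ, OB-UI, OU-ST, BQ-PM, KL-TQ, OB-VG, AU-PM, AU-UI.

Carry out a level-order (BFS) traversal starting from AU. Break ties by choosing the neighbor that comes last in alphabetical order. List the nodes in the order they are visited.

AU, VI, VG, UI, TQ, PM, OB, NO, HQ, TI, KL, BQ, YZ, OU, ST, GZ

Visit AU; enqueue VI, VG, UI, TQ, PM, OB, NO, HQ → queue [VI, VG, UI, TQ, PM, OB, NO, HQ]
Visit VI; enqueue TI, KL → queue [VG, UI, TQ, PM, OB, NO, HQ, TI, KL]
Visit VG; enqueue BQ → queue [UI, TQ, PM, OB, NO, HQ, TI, KL, BQ]
Visit UI; enqueue YZ → queue [TQ, PM, OB, NO, HQ, TI, KL, BQ, YZ]
Visit TQ; enqueue OU → queue [PM, OB, NO, HQ, TI, KL, BQ, YZ, OU]
Visit PM → queue [OB, NO, HQ, TI, KL, BQ, YZ, OU]
Visit OB → queue [NO, HQ, TI, KL, BQ, YZ, OU]
Visit NO; enqueue ST → queue [HQ, TI, KL, BQ, YZ, OU, ST]
Visit HQ → queue [TI, KL, BQ, YZ, OU, ST]
Visit TI; enqueue GZ → queue [KL, BQ, YZ, OU, ST, GZ]
Visit KL → queue [BQ, YZ, OU, ST, GZ]
Visit BQ → queue [YZ, OU, ST, GZ]
Visit YZ → queue [OU, ST, GZ]
Visit OU → queue [ST, GZ]
Visit ST → queue [GZ]
Visit GZ → queue []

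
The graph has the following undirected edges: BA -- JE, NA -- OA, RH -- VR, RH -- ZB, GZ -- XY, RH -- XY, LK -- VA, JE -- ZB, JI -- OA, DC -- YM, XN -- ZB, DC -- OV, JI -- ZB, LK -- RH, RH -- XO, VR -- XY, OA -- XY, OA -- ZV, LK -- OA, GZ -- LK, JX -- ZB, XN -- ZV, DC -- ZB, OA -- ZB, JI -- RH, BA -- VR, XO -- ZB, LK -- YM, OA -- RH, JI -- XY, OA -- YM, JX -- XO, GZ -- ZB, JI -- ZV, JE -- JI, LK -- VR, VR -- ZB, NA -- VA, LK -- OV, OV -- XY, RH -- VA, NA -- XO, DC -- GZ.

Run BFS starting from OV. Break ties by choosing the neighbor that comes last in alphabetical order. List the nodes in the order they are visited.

OV XY LK DC VR RH OA JI GZ YM VA ZB BA XO ZV NA JE XN JX

Visit OV; enqueue XY, LK, DC → queue [XY, LK, DC]
Visit XY; enqueue VR, RH, OA, JI, GZ → queue [LK, DC, VR, RH, OA, JI, GZ]
Visit LK; enqueue YM, VA → queue [DC, VR, RH, OA, JI, GZ, YM, VA]
Visit DC; enqueue ZB → queue [VR, RH, OA, JI, GZ, YM, VA, ZB]
Visit VR; enqueue BA → queue [RH, OA, JI, GZ, YM, VA, ZB, BA]
Visit RH; enqueue XO → queue [OA, JI, GZ, YM, VA, ZB, BA, XO]
Visit OA; enqueue ZV, NA → queue [JI, GZ, YM, VA, ZB, BA, XO, ZV, NA]
Visit JI; enqueue JE → queue [GZ, YM, VA, ZB, BA, XO, ZV, NA, JE]
Visit GZ → queue [YM, VA, ZB, BA, XO, ZV, NA, JE]
Visit YM → queue [VA, ZB, BA, XO, ZV, NA, JE]
Visit VA → queue [ZB, BA, XO, ZV, NA, JE]
Visit ZB; enqueue XN, JX → queue [BA, XO, ZV, NA, JE, XN, JX]
Visit BA → queue [XO, ZV, NA, JE, XN, JX]
Visit XO → queue [ZV, NA, JE, XN, JX]
Visit ZV → queue [NA, JE, XN, JX]
Visit NA → queue [JE, XN, JX]
Visit JE → queue [XN, JX]
Visit XN → queue [JX]
Visit JX → queue []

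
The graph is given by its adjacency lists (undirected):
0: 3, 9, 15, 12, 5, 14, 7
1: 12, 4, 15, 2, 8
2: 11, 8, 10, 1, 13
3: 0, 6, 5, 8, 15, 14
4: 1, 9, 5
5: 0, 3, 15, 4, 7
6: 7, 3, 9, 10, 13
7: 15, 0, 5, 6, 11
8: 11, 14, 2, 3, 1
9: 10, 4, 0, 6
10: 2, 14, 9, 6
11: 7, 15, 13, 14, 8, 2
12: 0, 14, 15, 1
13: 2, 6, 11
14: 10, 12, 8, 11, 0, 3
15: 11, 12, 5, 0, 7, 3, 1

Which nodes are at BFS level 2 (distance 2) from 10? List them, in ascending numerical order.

Level 0: 10
Level 1: 2, 6, 9, 14
Level 2: 0, 1, 3, 4, 7, 8, 11, 12, 13
Level 3: 5, 15

0, 1, 3, 4, 7, 8, 11, 12, 13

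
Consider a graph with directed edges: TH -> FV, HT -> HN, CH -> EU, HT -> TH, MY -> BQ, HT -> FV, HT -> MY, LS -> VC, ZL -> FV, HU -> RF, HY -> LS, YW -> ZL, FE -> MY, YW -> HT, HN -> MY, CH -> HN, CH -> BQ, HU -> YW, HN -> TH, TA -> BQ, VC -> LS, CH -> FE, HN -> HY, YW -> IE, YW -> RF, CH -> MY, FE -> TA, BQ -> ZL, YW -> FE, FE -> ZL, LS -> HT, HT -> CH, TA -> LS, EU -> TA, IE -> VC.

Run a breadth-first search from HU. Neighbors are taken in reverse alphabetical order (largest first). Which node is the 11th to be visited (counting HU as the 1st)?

Visit HU; enqueue YW, RF → queue [YW, RF]
Visit YW; enqueue ZL, IE, HT, FE → queue [RF, ZL, IE, HT, FE]
Visit RF → queue [ZL, IE, HT, FE]
Visit ZL; enqueue FV → queue [IE, HT, FE, FV]
Visit IE; enqueue VC → queue [HT, FE, FV, VC]
Visit HT; enqueue TH, MY, HN, CH → queue [FE, FV, VC, TH, MY, HN, CH]
Visit FE; enqueue TA → queue [FV, VC, TH, MY, HN, CH, TA]
Visit FV → queue [VC, TH, MY, HN, CH, TA]
Visit VC; enqueue LS → queue [TH, MY, HN, CH, TA, LS]
Visit TH → queue [MY, HN, CH, TA, LS]
Visit MY; enqueue BQ → queue [HN, CH, TA, LS, BQ]
Visit HN; enqueue HY → queue [CH, TA, LS, BQ, HY]
Visit CH; enqueue EU → queue [TA, LS, BQ, HY, EU]
Visit TA → queue [LS, BQ, HY, EU]
Visit LS → queue [BQ, HY, EU]
Visit BQ → queue [HY, EU]
Visit HY → queue [EU]
Visit EU → queue []

Visit order: HU, YW, RF, ZL, IE, HT, FE, FV, VC, TH, MY, HN, CH, TA, LS, BQ, HY, EU

MY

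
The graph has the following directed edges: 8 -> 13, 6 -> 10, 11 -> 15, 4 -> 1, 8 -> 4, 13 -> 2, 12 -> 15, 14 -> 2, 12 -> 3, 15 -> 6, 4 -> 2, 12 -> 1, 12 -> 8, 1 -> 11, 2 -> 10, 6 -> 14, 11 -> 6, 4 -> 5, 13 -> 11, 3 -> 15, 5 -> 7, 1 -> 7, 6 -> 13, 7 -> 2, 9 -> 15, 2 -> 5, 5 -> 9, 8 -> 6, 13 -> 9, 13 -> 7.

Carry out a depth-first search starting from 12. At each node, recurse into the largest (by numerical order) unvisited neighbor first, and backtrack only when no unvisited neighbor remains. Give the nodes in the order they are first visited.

Visit 12
12 → 15
15 → 6
6 → 14
14 → 2
2 → 10
2 → 5
5 → 9
5 → 7
6 → 13
13 → 11
12 → 8
8 → 4
4 → 1
12 → 3

12 → 15 → 6 → 14 → 2 → 10 → 5 → 9 → 7 → 13 → 11 → 8 → 4 → 1 → 3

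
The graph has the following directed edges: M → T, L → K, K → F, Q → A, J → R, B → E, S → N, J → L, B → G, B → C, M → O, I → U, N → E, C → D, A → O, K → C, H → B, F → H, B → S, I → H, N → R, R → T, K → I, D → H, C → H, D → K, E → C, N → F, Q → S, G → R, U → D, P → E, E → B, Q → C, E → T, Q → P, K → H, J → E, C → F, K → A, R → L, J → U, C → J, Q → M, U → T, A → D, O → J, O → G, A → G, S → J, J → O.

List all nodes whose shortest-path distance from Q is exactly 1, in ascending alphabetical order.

Level 0: Q
Level 1: A, C, M, P, S
Level 2: D, E, F, G, H, J, N, O, T
Level 3: B, K, L, R, U
Level 4: I

A, C, M, P, S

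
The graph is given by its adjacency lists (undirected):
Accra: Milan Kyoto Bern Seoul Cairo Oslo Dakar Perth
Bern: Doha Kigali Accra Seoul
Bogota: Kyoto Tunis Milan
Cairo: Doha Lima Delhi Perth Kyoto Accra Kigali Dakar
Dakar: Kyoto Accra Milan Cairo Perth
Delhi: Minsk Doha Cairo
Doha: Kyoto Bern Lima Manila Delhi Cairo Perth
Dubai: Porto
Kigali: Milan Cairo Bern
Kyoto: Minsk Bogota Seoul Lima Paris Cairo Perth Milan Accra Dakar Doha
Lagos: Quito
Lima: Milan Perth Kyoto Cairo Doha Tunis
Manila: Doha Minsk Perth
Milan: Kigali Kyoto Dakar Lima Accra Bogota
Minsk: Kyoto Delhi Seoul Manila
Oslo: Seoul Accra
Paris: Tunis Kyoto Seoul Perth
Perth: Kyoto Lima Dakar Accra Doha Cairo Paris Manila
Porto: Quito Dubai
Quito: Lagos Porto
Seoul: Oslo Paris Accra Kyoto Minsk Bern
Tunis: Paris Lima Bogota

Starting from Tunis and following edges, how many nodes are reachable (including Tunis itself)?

BFS from Tunis visits: Tunis, Bogota, Lima, Paris, Kyoto, Milan, Cairo, Doha, Perth, Seoul, Accra, Dakar, Minsk, Kigali, Delhi, Bern, Manila, Oslo
Reachable nodes: 18 of 22 total.

18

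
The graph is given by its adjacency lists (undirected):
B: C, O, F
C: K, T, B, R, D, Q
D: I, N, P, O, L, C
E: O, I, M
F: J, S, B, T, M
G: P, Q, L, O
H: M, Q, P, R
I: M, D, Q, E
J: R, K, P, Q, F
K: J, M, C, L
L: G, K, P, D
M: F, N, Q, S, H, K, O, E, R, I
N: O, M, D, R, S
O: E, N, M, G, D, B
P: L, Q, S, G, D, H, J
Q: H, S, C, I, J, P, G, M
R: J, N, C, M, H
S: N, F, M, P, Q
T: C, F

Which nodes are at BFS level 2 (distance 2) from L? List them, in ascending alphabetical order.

C, H, I, J, M, N, O, Q, S

Level 0: L
Level 1: D, G, K, P
Level 2: C, H, I, J, M, N, O, Q, S
Level 3: B, E, F, R, T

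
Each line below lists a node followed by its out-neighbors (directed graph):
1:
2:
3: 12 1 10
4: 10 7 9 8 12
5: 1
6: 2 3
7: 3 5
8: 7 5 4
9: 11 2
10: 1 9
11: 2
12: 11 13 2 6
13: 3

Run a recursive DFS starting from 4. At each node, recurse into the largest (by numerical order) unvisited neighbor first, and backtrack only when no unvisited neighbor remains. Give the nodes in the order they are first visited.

Visit 4
4 → 12
12 → 13
13 → 3
3 → 10
10 → 9
9 → 11
11 → 2
10 → 1
12 → 6
4 → 8
8 → 7
7 → 5

4, 12, 13, 3, 10, 9, 11, 2, 1, 6, 8, 7, 5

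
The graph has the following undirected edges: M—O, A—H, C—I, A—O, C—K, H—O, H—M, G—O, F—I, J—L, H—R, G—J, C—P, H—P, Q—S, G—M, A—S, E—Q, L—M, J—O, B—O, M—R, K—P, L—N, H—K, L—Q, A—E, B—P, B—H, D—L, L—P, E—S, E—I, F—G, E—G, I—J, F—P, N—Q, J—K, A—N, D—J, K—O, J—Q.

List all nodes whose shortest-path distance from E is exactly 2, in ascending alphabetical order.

C, F, H, J, L, M, N, O

Level 0: E
Level 1: A, G, I, Q, S
Level 2: C, F, H, J, L, M, N, O
Level 3: B, D, K, P, R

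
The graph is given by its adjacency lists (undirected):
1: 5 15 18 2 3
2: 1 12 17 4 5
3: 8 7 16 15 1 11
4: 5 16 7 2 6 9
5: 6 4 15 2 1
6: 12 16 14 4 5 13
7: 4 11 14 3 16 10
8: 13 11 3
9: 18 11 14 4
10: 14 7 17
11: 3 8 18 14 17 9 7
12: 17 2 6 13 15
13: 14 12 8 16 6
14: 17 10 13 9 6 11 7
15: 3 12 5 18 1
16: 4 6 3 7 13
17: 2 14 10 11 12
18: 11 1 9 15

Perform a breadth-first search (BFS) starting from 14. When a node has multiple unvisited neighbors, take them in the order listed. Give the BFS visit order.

14 17 10 13 9 6 11 7 2 12 8 16 18 4 5 3 1 15

Visit 14; enqueue 17, 10, 13, 9, 6, 11, 7 → queue [17, 10, 13, 9, 6, 11, 7]
Visit 17; enqueue 2, 12 → queue [10, 13, 9, 6, 11, 7, 2, 12]
Visit 10 → queue [13, 9, 6, 11, 7, 2, 12]
Visit 13; enqueue 8, 16 → queue [9, 6, 11, 7, 2, 12, 8, 16]
Visit 9; enqueue 18, 4 → queue [6, 11, 7, 2, 12, 8, 16, 18, 4]
Visit 6; enqueue 5 → queue [11, 7, 2, 12, 8, 16, 18, 4, 5]
Visit 11; enqueue 3 → queue [7, 2, 12, 8, 16, 18, 4, 5, 3]
Visit 7 → queue [2, 12, 8, 16, 18, 4, 5, 3]
Visit 2; enqueue 1 → queue [12, 8, 16, 18, 4, 5, 3, 1]
Visit 12; enqueue 15 → queue [8, 16, 18, 4, 5, 3, 1, 15]
Visit 8 → queue [16, 18, 4, 5, 3, 1, 15]
Visit 16 → queue [18, 4, 5, 3, 1, 15]
Visit 18 → queue [4, 5, 3, 1, 15]
Visit 4 → queue [5, 3, 1, 15]
Visit 5 → queue [3, 1, 15]
Visit 3 → queue [1, 15]
Visit 1 → queue [15]
Visit 15 → queue []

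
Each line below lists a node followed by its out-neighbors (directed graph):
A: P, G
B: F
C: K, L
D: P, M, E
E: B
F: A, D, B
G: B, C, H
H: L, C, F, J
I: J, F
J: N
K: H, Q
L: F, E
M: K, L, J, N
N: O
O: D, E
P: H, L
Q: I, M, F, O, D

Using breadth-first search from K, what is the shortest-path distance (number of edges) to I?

Level 0: K
Level 1: H, Q
Level 2: C, D, F, I, J, L, M, O
Level 3: A, B, E, N, P
Level 4: G
I first appears at level 2.

2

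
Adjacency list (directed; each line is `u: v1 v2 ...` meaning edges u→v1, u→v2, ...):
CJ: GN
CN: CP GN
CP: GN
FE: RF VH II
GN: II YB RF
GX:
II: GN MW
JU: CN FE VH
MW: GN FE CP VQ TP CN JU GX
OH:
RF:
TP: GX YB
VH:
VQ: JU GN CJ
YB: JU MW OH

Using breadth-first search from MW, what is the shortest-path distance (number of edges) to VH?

Level 0: MW
Level 1: CN, CP, FE, GN, GX, JU, TP, VQ
Level 2: CJ, II, RF, VH, YB
Level 3: OH
VH first appears at level 2.

2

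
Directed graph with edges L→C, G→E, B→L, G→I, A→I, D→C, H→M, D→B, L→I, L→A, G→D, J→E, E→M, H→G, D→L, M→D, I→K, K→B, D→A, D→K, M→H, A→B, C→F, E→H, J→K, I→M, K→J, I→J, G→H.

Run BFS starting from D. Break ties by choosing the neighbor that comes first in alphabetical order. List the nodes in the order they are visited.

Visit D; enqueue A, B, C, K, L → queue [A, B, C, K, L]
Visit A; enqueue I → queue [B, C, K, L, I]
Visit B → queue [C, K, L, I]
Visit C; enqueue F → queue [K, L, I, F]
Visit K; enqueue J → queue [L, I, F, J]
Visit L → queue [I, F, J]
Visit I; enqueue M → queue [F, J, M]
Visit F → queue [J, M]
Visit J; enqueue E → queue [M, E]
Visit M; enqueue H → queue [E, H]
Visit E → queue [H]
Visit H; enqueue G → queue [G]
Visit G → queue []

D, A, B, C, K, L, I, F, J, M, E, H, G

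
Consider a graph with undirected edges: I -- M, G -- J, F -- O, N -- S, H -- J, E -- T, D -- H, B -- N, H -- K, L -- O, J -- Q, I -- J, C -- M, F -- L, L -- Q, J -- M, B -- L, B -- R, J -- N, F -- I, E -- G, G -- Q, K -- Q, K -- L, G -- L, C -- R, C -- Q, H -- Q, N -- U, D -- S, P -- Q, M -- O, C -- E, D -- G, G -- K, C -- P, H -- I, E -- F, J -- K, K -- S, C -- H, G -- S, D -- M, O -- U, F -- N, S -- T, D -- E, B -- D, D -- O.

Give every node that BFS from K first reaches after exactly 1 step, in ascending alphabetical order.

Level 0: K
Level 1: G, H, J, L, Q, S
Level 2: B, C, D, E, F, I, M, N, O, P, T
Level 3: R, U

G, H, J, L, Q, S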